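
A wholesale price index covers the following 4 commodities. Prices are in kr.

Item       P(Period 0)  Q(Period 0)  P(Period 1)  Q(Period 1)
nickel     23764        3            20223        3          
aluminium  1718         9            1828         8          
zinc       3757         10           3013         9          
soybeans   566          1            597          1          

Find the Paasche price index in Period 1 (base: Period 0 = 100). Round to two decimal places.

Paasche price index uses current-period quantities as weights.
ΣP(Period 1)·Q(Period 1) = 20223×3 + 1828×8 + 3013×9 + 597×1 = 60669 + 14624 + 27117 + 597 = 103007
ΣP(Period 0)·Q(Period 1) = 23764×3 + 1718×8 + 3757×9 + 566×1 = 71292 + 13744 + 33813 + 566 = 119415
Index = 103007 / 119415 × 100 = 86.2597

86.26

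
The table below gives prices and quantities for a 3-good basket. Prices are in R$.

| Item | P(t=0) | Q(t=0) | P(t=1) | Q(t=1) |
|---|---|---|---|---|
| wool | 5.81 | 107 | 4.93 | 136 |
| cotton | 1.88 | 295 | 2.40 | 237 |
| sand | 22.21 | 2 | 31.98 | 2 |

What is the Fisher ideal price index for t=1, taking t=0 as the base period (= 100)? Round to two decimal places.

104.10

Laspeyres component (base-period weights):
ΣP(t=1)Q(t=0) = 4.93×107 + 2.40×295 + 31.98×2 = 527.51 + 708 + 63.96 = 1299.47
ΣP(t=0)Q(t=0) = 5.81×107 + 1.88×295 + 22.21×2 = 621.67 + 554.6 + 44.42 = 1220.69
L = 1299.47 / 1220.69 × 100 = 106.4537
Paasche component (current-period weights):
ΣP(t=1)Q(t=1) = 4.93×136 + 2.40×237 + 31.98×2 = 670.48 + 568.8 + 63.96 = 1303.24
ΣP(t=0)Q(t=1) = 5.81×136 + 1.88×237 + 22.21×2 = 790.16 + 445.56 + 44.42 = 1280.14
P = 1303.24 / 1280.14 × 100 = 101.8045
Fisher = √(L × P) = √(106.4537 × 101.8045) = 104.1032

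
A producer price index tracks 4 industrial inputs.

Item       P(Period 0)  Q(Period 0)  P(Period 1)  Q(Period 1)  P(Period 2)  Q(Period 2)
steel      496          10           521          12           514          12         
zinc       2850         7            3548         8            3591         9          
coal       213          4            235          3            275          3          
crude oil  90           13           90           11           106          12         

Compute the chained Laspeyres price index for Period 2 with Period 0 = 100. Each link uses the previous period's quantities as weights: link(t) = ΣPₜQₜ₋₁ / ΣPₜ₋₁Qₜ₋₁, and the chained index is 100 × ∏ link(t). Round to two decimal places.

Link Period 0→Period 1:
ΣP(Period 1)Q(Period 0) = 521×10 + 3548×7 + 235×4 + 90×13 = 5210 + 24836 + 940 + 1170 = 32156
ΣP(Period 0)Q(Period 0) = 496×10 + 2850×7 + 213×4 + 90×13 = 4960 + 19950 + 852 + 1170 = 26932
link = 32156/26932 = 1.193970
Link Period 1→Period 2:
ΣP(Period 2)Q(Period 1) = 514×12 + 3591×8 + 275×3 + 106×11 = 6168 + 28728 + 825 + 1166 = 36887
ΣP(Period 1)Q(Period 1) = 521×12 + 3548×8 + 235×3 + 90×11 = 6252 + 28384 + 705 + 990 = 36331
link = 36887/36331 = 1.015304
Chained index = 100 × 1.193970 × 1.015304 = 121.2242

121.22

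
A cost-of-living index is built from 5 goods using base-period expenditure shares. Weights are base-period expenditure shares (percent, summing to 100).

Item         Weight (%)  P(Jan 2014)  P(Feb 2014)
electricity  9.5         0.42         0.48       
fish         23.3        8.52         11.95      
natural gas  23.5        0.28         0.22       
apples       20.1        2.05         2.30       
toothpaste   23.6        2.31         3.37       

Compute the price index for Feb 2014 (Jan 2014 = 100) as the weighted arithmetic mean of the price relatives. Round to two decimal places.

118.98

electricity: 9.5 × (0.48/0.42) = 9.5 × 1.142857 = 10.8571
fish: 23.3 × (11.95/8.52) = 23.3 × 1.402582 = 32.6802
natural gas: 23.5 × (0.22/0.28) = 23.5 × 0.785714 = 18.4643
apples: 20.1 × (2.30/2.05) = 20.1 × 1.121951 = 22.5512
toothpaste: 23.6 × (3.37/2.31) = 23.6 × 1.458874 = 34.4294
Index = Σ wᵢ·(p₁ᵢ/p₀ᵢ) = 10.8571 + 32.6802 + 18.4643 + 22.5512 + 34.4294 = 118.9822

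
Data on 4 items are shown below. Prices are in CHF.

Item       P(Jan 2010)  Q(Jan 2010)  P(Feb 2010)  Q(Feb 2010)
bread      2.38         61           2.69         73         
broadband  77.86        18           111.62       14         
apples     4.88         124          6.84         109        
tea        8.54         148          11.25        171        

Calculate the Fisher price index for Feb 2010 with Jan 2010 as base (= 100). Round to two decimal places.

136.60

Laspeyres component (base-period weights):
ΣP(Feb 2010)Q(Jan 2010) = 2.69×61 + 111.62×18 + 6.84×124 + 11.25×148 = 164.09 + 2009.16 + 848.16 + 1665 = 4686.41
ΣP(Jan 2010)Q(Jan 2010) = 2.38×61 + 77.86×18 + 4.88×124 + 8.54×148 = 145.18 + 1401.48 + 605.12 + 1263.92 = 3415.7
L = 4686.41 / 3415.7 × 100 = 137.2020
Paasche component (current-period weights):
ΣP(Feb 2010)Q(Feb 2010) = 2.69×73 + 111.62×14 + 6.84×109 + 11.25×171 = 196.37 + 1562.68 + 745.56 + 1923.75 = 4428.36
ΣP(Jan 2010)Q(Feb 2010) = 2.38×73 + 77.86×14 + 4.88×109 + 8.54×171 = 173.74 + 1090.04 + 531.92 + 1460.34 = 3256.04
P = 4428.36 / 3256.04 × 100 = 136.0045
Fisher = √(L × P) = √(137.2020 × 136.0045) = 136.6019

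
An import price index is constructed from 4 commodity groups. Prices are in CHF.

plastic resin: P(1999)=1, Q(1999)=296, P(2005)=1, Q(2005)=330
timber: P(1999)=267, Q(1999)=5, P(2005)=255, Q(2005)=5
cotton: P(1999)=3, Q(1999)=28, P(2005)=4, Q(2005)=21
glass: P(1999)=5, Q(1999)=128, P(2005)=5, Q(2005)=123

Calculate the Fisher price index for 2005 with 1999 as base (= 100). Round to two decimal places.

Laspeyres component (base-period weights):
ΣP(2005)Q(1999) = 1×296 + 255×5 + 4×28 + 5×128 = 296 + 1275 + 112 + 640 = 2323
ΣP(1999)Q(1999) = 1×296 + 267×5 + 3×28 + 5×128 = 296 + 1335 + 84 + 640 = 2355
L = 2323 / 2355 × 100 = 98.6412
Paasche component (current-period weights):
ΣP(2005)Q(2005) = 1×330 + 255×5 + 4×21 + 5×123 = 330 + 1275 + 84 + 615 = 2304
ΣP(1999)Q(2005) = 1×330 + 267×5 + 3×21 + 5×123 = 330 + 1335 + 63 + 615 = 2343
P = 2304 / 2343 × 100 = 98.3355
Fisher = √(L × P) = √(98.6412 × 98.3355) = 98.4882

98.49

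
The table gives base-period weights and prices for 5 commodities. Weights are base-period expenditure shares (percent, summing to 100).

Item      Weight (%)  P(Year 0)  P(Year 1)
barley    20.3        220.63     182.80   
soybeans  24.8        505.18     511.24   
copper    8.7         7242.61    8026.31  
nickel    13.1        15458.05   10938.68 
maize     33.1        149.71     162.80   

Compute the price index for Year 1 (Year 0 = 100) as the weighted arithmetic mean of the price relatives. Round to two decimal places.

96.82

barley: 20.3 × (182.80/220.63) = 20.3 × 0.828536 = 16.8193
soybeans: 24.8 × (511.24/505.18) = 24.8 × 1.011996 = 25.0975
copper: 8.7 × (8026.31/7242.61) = 8.7 × 1.108207 = 9.6414
nickel: 13.1 × (10938.68/15458.05) = 13.1 × 0.707636 = 9.2700
maize: 33.1 × (162.80/149.71) = 33.1 × 1.087436 = 35.9941
Index = Σ wᵢ·(p₁ᵢ/p₀ᵢ) = 16.8193 + 25.0975 + 9.6414 + 9.2700 + 35.9941 = 96.8223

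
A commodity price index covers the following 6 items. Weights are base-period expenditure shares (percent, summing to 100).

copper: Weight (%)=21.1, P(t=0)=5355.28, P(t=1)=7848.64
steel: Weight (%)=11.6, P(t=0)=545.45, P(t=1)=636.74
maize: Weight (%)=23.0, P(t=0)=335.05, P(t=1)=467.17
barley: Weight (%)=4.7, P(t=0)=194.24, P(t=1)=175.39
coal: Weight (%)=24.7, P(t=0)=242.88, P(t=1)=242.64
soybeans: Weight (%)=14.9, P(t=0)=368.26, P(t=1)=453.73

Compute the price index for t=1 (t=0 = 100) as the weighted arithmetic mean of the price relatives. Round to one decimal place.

copper: 21.1 × (7848.64/5355.28) = 21.1 × 1.465589 = 30.9239
steel: 11.6 × (636.74/545.45) = 11.6 × 1.167366 = 13.5415
maize: 23.0 × (467.17/335.05) = 23.0 × 1.394329 = 32.0696
barley: 4.7 × (175.39/194.24) = 4.7 × 0.902955 = 4.2439
coal: 24.7 × (242.64/242.88) = 24.7 × 0.999012 = 24.6756
soybeans: 14.9 × (453.73/368.26) = 14.9 × 1.232091 = 18.3582
Index = Σ wᵢ·(p₁ᵢ/p₀ᵢ) = 30.9239 + 13.5415 + 32.0696 + 4.2439 + 24.6756 + 18.3582 = 123.8126

123.8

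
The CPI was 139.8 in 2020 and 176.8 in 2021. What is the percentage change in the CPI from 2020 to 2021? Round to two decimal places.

Change = (176.8 − 139.8) / 139.8 × 100
       = 37.0 / 139.8 × 100 = 26.4664%

26.47%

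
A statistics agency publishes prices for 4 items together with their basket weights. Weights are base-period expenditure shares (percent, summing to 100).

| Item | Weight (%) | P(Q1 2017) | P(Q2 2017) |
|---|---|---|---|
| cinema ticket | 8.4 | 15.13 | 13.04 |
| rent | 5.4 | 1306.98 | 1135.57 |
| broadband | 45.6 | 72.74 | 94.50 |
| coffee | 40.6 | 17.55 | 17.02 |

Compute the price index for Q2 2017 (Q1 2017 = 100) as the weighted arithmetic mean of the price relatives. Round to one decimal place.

cinema ticket: 8.4 × (13.04/15.13) = 8.4 × 0.861864 = 7.2397
rent: 5.4 × (1135.57/1306.98) = 5.4 × 0.868850 = 4.6918
broadband: 45.6 × (94.50/72.74) = 45.6 × 1.299148 = 59.2411
coffee: 40.6 × (17.02/17.55) = 40.6 × 0.969801 = 39.3739
Index = Σ wᵢ·(p₁ᵢ/p₀ᵢ) = 7.2397 + 4.6918 + 59.2411 + 39.3739 = 110.5465

110.5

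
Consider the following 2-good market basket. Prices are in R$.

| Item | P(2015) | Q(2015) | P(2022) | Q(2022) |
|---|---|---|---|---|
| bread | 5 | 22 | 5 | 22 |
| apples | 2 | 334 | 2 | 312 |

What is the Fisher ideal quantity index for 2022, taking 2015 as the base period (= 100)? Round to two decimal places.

Laspeyres component (base-period weights):
ΣP(2015)Q(2022) = 5×22 + 2×312 = 110 + 624 = 734
ΣP(2015)Q(2015) = 5×22 + 2×334 = 110 + 668 = 778
L = 734 / 778 × 100 = 94.3445
Paasche component (current-period weights):
ΣP(2022)Q(2022) = 5×22 + 2×312 = 110 + 624 = 734
ΣP(2022)Q(2015) = 5×22 + 2×334 = 110 + 668 = 778
P = 734 / 778 × 100 = 94.3445
Fisher = √(L × P) = √(94.3445 × 94.3445) = 94.3445

94.34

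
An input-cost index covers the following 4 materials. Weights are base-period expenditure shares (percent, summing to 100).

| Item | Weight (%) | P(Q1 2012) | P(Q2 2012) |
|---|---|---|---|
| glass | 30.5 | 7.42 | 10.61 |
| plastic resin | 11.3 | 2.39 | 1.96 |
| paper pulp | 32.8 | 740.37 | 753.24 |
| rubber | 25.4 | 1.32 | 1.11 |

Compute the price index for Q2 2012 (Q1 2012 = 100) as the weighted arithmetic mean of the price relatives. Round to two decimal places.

glass: 30.5 × (10.61/7.42) = 30.5 × 1.429919 = 43.6125
plastic resin: 11.3 × (1.96/2.39) = 11.3 × 0.820084 = 9.2669
paper pulp: 32.8 × (753.24/740.37) = 32.8 × 1.017383 = 33.3702
rubber: 25.4 × (1.11/1.32) = 25.4 × 0.840909 = 21.3591
Index = Σ wᵢ·(p₁ᵢ/p₀ᵢ) = 43.6125 + 9.2669 + 33.3702 + 21.3591 = 107.6087

107.61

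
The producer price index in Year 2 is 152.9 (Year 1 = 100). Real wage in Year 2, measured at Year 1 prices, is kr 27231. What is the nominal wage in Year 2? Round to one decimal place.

41636.2

Nominal = Real × (Index/100) = 27231 × (152.9/100)
        = 27231 × 1.529 = 41636.1990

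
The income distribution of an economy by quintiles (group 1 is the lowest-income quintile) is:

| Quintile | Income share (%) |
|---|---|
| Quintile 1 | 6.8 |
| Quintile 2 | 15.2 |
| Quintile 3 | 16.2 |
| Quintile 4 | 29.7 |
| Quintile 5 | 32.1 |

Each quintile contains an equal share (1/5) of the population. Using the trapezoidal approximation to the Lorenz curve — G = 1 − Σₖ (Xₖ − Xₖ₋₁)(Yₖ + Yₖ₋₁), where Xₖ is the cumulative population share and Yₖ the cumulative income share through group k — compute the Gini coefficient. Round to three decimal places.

Cumulative income shares Yₖ: 0.0680, 0.2200, 0.3820, 0.6790, 1.0000
Σ (Xₖ−Xₖ₋₁)(Yₖ+Yₖ₋₁) = (1/5)(0.0680+0.0000) + (1/5)(0.2200+0.0680) + (1/5)(0.3820+0.2200) + (1/5)(0.6790+0.3820) + (1/5)(1.0000+0.6790)
  = 0.0136 + 0.0576 + 0.1204 + 0.2122 + 0.3358 = 0.7396
G = 1 − 0.7396 = 0.2604

0.260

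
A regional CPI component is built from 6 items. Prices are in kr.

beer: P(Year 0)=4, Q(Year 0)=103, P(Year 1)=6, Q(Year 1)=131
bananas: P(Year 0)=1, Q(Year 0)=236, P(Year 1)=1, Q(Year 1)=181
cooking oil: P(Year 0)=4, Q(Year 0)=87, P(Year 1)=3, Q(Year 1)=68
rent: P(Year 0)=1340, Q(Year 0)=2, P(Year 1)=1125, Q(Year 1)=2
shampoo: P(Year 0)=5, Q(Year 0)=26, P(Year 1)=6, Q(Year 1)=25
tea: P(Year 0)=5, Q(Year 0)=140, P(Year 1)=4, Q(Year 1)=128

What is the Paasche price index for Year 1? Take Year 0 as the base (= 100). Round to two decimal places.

92.33

Paasche price index uses current-period quantities as weights.
ΣP(Year 1)·Q(Year 1) = 6×131 + 1×181 + 3×68 + 1125×2 + 6×25 + 4×128 = 786 + 181 + 204 + 2250 + 150 + 512 = 4083
ΣP(Year 0)·Q(Year 1) = 4×131 + 1×181 + 4×68 + 1340×2 + 5×25 + 5×128 = 524 + 181 + 272 + 2680 + 125 + 640 = 4422
Index = 4083 / 4422 × 100 = 92.3338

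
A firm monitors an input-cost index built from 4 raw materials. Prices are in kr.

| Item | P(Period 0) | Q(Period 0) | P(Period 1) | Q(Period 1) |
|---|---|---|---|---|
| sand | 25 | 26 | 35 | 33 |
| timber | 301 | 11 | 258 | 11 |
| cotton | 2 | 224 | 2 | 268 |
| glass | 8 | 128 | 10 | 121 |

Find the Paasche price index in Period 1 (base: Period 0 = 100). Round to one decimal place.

101.8

Paasche price index uses current-period quantities as weights.
ΣP(Period 1)·Q(Period 1) = 35×33 + 258×11 + 2×268 + 10×121 = 1155 + 2838 + 536 + 1210 = 5739
ΣP(Period 0)·Q(Period 1) = 25×33 + 301×11 + 2×268 + 8×121 = 825 + 3311 + 536 + 968 = 5640
Index = 5739 / 5640 × 100 = 101.7553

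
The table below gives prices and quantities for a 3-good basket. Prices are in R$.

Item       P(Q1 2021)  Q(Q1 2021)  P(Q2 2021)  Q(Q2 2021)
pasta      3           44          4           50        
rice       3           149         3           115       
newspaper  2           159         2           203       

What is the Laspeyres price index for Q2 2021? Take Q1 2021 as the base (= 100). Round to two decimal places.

Laspeyres price index uses base-period quantities as weights.
ΣP(Q2 2021)·Q(Q1 2021) = 4×44 + 3×149 + 2×159 = 176 + 447 + 318 = 941
ΣP(Q1 2021)·Q(Q1 2021) = 3×44 + 3×149 + 2×159 = 132 + 447 + 318 = 897
Index = 941 / 897 × 100 = 104.9052

104.91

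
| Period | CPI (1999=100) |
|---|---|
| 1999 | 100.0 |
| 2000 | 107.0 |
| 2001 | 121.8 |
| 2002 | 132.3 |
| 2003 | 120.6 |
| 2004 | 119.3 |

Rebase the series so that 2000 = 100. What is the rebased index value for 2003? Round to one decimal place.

Rebased(2003) = 120.6 / 107.0 × 100 = 112.7103

112.7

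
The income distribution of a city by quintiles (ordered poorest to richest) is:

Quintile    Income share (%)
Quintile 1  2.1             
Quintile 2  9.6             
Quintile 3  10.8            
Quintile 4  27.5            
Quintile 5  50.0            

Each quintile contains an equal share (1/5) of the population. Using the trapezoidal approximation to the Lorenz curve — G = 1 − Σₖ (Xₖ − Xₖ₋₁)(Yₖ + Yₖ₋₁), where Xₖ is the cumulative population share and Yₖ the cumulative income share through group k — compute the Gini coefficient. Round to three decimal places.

Cumulative income shares Yₖ: 0.0210, 0.1170, 0.2250, 0.5000, 1.0000
Σ (Xₖ−Xₖ₋₁)(Yₖ+Yₖ₋₁) = (1/5)(0.0210+0.0000) + (1/5)(0.1170+0.0210) + (1/5)(0.2250+0.1170) + (1/5)(0.5000+0.2250) + (1/5)(1.0000+0.5000)
  = 0.0042 + 0.0276 + 0.0684 + 0.1450 + 0.3000 = 0.5452
G = 1 − 0.5452 = 0.4548

0.455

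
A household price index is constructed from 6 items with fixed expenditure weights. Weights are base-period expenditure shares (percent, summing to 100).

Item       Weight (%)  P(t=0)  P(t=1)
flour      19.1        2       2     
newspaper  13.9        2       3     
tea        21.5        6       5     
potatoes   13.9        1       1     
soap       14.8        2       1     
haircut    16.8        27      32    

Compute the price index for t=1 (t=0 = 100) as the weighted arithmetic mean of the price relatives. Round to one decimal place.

99.1

flour: 19.1 × (2/2) = 19.1 × 1.000000 = 19.1000
newspaper: 13.9 × (3/2) = 13.9 × 1.500000 = 20.8500
tea: 21.5 × (5/6) = 21.5 × 0.833333 = 17.9167
potatoes: 13.9 × (1/1) = 13.9 × 1.000000 = 13.9000
soap: 14.8 × (1/2) = 14.8 × 0.500000 = 7.4000
haircut: 16.8 × (32/27) = 16.8 × 1.185185 = 19.9111
Index = Σ wᵢ·(p₁ᵢ/p₀ᵢ) = 19.1000 + 20.8500 + 17.9167 + 13.9000 + 7.4000 + 19.9111 = 99.0778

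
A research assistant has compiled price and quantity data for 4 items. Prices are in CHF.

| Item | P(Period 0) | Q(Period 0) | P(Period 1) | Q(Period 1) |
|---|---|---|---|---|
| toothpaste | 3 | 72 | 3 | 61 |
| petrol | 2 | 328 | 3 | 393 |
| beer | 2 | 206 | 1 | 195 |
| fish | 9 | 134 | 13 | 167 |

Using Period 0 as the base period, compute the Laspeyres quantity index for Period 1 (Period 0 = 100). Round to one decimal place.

114.9

Laspeyres quantity index uses base-period prices as weights.
ΣP(Period 0)·Q(Period 1) = 3×61 + 2×393 + 2×195 + 9×167 = 183 + 786 + 390 + 1503 = 2862
ΣP(Period 0)·Q(Period 0) = 3×72 + 2×328 + 2×206 + 9×134 = 216 + 656 + 412 + 1206 = 2490
Index = 2862 / 2490 × 100 = 114.9398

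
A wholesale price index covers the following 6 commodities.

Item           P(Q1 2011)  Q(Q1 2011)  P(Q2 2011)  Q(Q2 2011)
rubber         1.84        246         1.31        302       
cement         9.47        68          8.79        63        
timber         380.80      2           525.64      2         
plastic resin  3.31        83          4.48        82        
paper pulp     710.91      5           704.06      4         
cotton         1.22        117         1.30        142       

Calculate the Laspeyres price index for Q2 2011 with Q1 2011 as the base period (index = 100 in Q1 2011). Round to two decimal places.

Laspeyres price index uses base-period quantities as weights.
ΣP(Q2 2011)·Q(Q1 2011) = 1.31×246 + 8.79×68 + 525.64×2 + 4.48×83 + 704.06×5 + 1.30×117 = 322.26 + 597.72 + 1051.28 + 371.84 + 3520.3 + 152.1 = 6015.5
ΣP(Q1 2011)·Q(Q1 2011) = 1.84×246 + 9.47×68 + 380.80×2 + 3.31×83 + 710.91×5 + 1.22×117 = 452.64 + 643.96 + 761.6 + 274.73 + 3554.55 + 142.74 = 5830.22
Index = 6015.5 / 5830.22 × 100 = 103.1779

103.18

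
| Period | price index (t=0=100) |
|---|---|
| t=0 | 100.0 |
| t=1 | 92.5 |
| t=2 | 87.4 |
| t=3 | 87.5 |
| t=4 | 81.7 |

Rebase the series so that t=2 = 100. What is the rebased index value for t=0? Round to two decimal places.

Rebased(t=0) = 100.0 / 87.4 × 100 = 114.4165

114.42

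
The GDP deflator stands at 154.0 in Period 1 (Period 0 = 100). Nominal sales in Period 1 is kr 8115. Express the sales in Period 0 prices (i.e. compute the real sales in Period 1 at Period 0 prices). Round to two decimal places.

5269.48

Real = Nominal ÷ (Index/100) = 8115 ÷ (154.0/100)
     = 8115 ÷ 1.540 = 5269.4805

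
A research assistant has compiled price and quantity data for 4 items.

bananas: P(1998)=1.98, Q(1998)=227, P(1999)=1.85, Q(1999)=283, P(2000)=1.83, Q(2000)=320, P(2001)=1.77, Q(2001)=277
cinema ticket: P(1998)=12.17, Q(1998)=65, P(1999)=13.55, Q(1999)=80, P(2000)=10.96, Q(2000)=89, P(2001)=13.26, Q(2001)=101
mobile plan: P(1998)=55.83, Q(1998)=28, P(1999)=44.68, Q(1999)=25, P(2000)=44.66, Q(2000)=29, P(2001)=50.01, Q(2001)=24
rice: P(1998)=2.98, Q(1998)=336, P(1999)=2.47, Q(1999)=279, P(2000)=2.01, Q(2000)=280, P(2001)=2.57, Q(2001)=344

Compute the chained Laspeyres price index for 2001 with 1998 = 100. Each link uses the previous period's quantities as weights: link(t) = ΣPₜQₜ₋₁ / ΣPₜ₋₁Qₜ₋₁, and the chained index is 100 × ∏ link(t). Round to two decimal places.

91.61

Link 1998→1999:
ΣP(1999)Q(1998) = 1.85×227 + 13.55×65 + 44.68×28 + 2.47×336 = 419.95 + 880.75 + 1251.04 + 829.92 = 3381.66
ΣP(1998)Q(1998) = 1.98×227 + 12.17×65 + 55.83×28 + 2.98×336 = 449.46 + 791.05 + 1563.24 + 1001.28 = 3805.03
link = 3381.66/3805.03 = 0.888734
Link 1999→2000:
ΣP(2000)Q(1999) = 1.83×283 + 10.96×80 + 44.66×25 + 2.01×279 = 517.89 + 876.8 + 1116.5 + 560.79 = 3071.98
ΣP(1999)Q(1999) = 1.85×283 + 13.55×80 + 44.68×25 + 2.47×279 = 523.55 + 1084 + 1117 + 689.13 = 3413.68
link = 3071.98/3413.68 = 0.899903
Link 2000→2001:
ΣP(2001)Q(2000) = 1.77×320 + 13.26×89 + 50.01×29 + 2.57×280 = 566.4 + 1180.14 + 1450.29 + 719.6 = 3916.43
ΣP(2000)Q(2000) = 1.83×320 + 10.96×89 + 44.66×29 + 2.01×280 = 585.6 + 975.44 + 1295.14 + 562.8 = 3418.98
link = 3916.43/3418.98 = 1.145497
Chained index = 100 × 0.888734 × 0.899903 × 1.145497 = 91.6139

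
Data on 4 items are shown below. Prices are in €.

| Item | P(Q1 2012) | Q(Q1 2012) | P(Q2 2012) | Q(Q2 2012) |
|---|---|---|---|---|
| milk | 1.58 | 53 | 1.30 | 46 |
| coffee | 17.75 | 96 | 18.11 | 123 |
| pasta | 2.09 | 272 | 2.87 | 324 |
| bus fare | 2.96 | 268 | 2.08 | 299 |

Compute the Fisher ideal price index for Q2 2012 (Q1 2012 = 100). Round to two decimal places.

100.21

Laspeyres component (base-period weights):
ΣP(Q2 2012)Q(Q1 2012) = 1.30×53 + 18.11×96 + 2.87×272 + 2.08×268 = 68.9 + 1738.56 + 780.64 + 557.44 = 3145.54
ΣP(Q1 2012)Q(Q1 2012) = 1.58×53 + 17.75×96 + 2.09×272 + 2.96×268 = 83.74 + 1704 + 568.48 + 793.28 = 3149.5
L = 3145.54 / 3149.5 × 100 = 99.8743
Paasche component (current-period weights):
ΣP(Q2 2012)Q(Q2 2012) = 1.30×46 + 18.11×123 + 2.87×324 + 2.08×299 = 59.8 + 2227.53 + 929.88 + 621.92 = 3839.13
ΣP(Q1 2012)Q(Q2 2012) = 1.58×46 + 17.75×123 + 2.09×324 + 2.96×299 = 72.68 + 2183.25 + 677.16 + 885.04 = 3818.13
P = 3839.13 / 3818.13 × 100 = 100.5500
Fisher = √(L × P) = √(99.8743 × 100.5500) = 100.2116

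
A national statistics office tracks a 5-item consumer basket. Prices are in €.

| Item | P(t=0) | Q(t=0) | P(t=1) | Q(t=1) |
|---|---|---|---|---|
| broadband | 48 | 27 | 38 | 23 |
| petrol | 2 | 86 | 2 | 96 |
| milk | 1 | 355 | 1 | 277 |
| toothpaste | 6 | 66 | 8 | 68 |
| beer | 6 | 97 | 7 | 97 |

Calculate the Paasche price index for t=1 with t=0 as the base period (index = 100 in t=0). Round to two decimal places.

Paasche price index uses current-period quantities as weights.
ΣP(t=1)·Q(t=1) = 38×23 + 2×96 + 1×277 + 8×68 + 7×97 = 874 + 192 + 277 + 544 + 679 = 2566
ΣP(t=0)·Q(t=1) = 48×23 + 2×96 + 1×277 + 6×68 + 6×97 = 1104 + 192 + 277 + 408 + 582 = 2563
Index = 2566 / 2563 × 100 = 100.1171

100.12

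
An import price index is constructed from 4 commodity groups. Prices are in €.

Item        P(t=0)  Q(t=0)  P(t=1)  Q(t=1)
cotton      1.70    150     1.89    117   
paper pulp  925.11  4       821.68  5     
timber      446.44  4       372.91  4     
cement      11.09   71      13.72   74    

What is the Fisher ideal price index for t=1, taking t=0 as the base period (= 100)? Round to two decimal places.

92.23

Laspeyres component (base-period weights):
ΣP(t=1)Q(t=0) = 1.89×150 + 821.68×4 + 372.91×4 + 13.72×71 = 283.5 + 3286.72 + 1491.64 + 974.12 = 6035.98
ΣP(t=0)Q(t=0) = 1.70×150 + 925.11×4 + 446.44×4 + 11.09×71 = 255 + 3700.44 + 1785.76 + 787.39 = 6528.59
L = 6035.98 / 6528.59 × 100 = 92.4546
Paasche component (current-period weights):
ΣP(t=1)Q(t=1) = 1.89×117 + 821.68×5 + 372.91×4 + 13.72×74 = 221.13 + 4108.4 + 1491.64 + 1015.28 = 6836.45
ΣP(t=0)Q(t=1) = 1.70×117 + 925.11×5 + 446.44×4 + 11.09×74 = 198.9 + 4625.55 + 1785.76 + 820.66 = 7430.87
P = 6836.45 / 7430.87 × 100 = 92.0007
Fisher = √(L × P) = √(92.4546 × 92.0007) = 92.2273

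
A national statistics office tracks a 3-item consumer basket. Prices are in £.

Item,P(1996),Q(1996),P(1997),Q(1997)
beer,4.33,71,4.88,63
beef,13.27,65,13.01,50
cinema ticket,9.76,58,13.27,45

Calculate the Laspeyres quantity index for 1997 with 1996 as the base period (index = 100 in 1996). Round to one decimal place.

Laspeyres quantity index uses base-period prices as weights.
ΣP(1996)·Q(1997) = 4.33×63 + 13.27×50 + 9.76×45 = 272.79 + 663.5 + 439.2 = 1375.49
ΣP(1996)·Q(1996) = 4.33×71 + 13.27×65 + 9.76×58 = 307.43 + 862.55 + 566.08 = 1736.06
Index = 1375.49 / 1736.06 × 100 = 79.2306

79.2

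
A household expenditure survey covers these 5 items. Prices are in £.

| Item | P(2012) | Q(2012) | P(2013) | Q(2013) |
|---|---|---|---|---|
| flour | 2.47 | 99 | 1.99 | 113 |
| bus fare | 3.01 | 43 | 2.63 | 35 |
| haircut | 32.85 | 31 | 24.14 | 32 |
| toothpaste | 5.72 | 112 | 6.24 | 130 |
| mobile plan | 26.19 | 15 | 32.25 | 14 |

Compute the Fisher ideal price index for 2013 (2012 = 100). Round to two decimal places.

Laspeyres component (base-period weights):
ΣP(2013)Q(2012) = 1.99×99 + 2.63×43 + 24.14×31 + 6.24×112 + 32.25×15 = 197.01 + 113.09 + 748.34 + 698.88 + 483.75 = 2241.07
ΣP(2012)Q(2012) = 2.47×99 + 3.01×43 + 32.85×31 + 5.72×112 + 26.19×15 = 244.53 + 129.43 + 1018.35 + 640.64 + 392.85 = 2425.8
L = 2241.07 / 2425.8 × 100 = 92.3848
Paasche component (current-period weights):
ΣP(2013)Q(2013) = 1.99×113 + 2.63×35 + 24.14×32 + 6.24×130 + 32.25×14 = 224.87 + 92.05 + 772.48 + 811.2 + 451.5 = 2352.1
ΣP(2012)Q(2013) = 2.47×113 + 3.01×35 + 32.85×32 + 5.72×130 + 26.19×14 = 279.11 + 105.35 + 1051.2 + 743.6 + 366.66 = 2545.92
P = 2352.1 / 2545.92 × 100 = 92.3870
Fisher = √(L × P) = √(92.3848 × 92.3870) = 92.3859

92.39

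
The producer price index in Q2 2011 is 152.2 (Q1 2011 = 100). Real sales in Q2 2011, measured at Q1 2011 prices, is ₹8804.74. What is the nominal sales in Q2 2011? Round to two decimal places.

Nominal = Real × (Index/100) = 8804.74 × (152.2/100)
        = 8804.74 × 1.522 = 13400.8143

13400.81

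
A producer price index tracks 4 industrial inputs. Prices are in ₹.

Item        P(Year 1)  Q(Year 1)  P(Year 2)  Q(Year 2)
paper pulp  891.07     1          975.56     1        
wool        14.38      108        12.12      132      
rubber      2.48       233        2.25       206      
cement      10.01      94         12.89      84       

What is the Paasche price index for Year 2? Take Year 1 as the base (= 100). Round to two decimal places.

99.53

Paasche price index uses current-period quantities as weights.
ΣP(Year 2)·Q(Year 2) = 975.56×1 + 12.12×132 + 2.25×206 + 12.89×84 = 975.56 + 1599.84 + 463.5 + 1082.76 = 4121.66
ΣP(Year 1)·Q(Year 2) = 891.07×1 + 14.38×132 + 2.48×206 + 10.01×84 = 891.07 + 1898.16 + 510.88 + 840.84 = 4140.95
Index = 4121.66 / 4140.95 × 100 = 99.5342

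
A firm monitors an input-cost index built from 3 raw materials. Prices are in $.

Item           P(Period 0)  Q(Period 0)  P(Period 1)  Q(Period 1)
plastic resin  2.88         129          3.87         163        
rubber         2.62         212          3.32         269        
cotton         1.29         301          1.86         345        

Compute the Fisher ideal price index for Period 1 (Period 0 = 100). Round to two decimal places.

Laspeyres component (base-period weights):
ΣP(Period 1)Q(Period 0) = 3.87×129 + 3.32×212 + 1.86×301 = 499.23 + 703.84 + 559.86 = 1762.93
ΣP(Period 0)Q(Period 0) = 2.88×129 + 2.62×212 + 1.29×301 = 371.52 + 555.44 + 388.29 = 1315.25
L = 1762.93 / 1315.25 × 100 = 134.0376
Paasche component (current-period weights):
ΣP(Period 1)Q(Period 1) = 3.87×163 + 3.32×269 + 1.86×345 = 630.81 + 893.08 + 641.7 = 2165.59
ΣP(Period 0)Q(Period 1) = 2.88×163 + 2.62×269 + 1.29×345 = 469.44 + 704.78 + 445.05 = 1619.27
P = 2165.59 / 1619.27 × 100 = 133.7387
Fisher = √(L × P) = √(134.0376 × 133.7387) = 133.8881

133.89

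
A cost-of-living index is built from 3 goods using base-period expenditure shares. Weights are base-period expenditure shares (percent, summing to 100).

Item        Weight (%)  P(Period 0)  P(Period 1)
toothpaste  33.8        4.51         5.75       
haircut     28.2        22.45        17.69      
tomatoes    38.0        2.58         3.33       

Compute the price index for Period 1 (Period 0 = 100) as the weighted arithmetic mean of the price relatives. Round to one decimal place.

114.4

toothpaste: 33.8 × (5.75/4.51) = 33.8 × 1.274945 = 43.0931
haircut: 28.2 × (17.69/22.45) = 28.2 × 0.787973 = 22.2208
tomatoes: 38.0 × (3.33/2.58) = 38.0 × 1.290698 = 49.0465
Index = Σ wᵢ·(p₁ᵢ/p₀ᵢ) = 43.0931 + 22.2208 + 49.0465 = 114.3605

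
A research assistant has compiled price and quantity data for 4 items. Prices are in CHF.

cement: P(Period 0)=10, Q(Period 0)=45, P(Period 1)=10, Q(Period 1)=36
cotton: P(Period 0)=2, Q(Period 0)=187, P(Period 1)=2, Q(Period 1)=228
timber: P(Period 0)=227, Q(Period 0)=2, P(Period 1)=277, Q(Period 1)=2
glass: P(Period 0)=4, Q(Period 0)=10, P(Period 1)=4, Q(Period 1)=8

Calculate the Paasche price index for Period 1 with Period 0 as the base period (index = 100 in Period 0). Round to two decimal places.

Paasche price index uses current-period quantities as weights.
ΣP(Period 1)·Q(Period 1) = 10×36 + 2×228 + 277×2 + 4×8 = 360 + 456 + 554 + 32 = 1402
ΣP(Period 0)·Q(Period 1) = 10×36 + 2×228 + 227×2 + 4×8 = 360 + 456 + 454 + 32 = 1302
Index = 1402 / 1302 × 100 = 107.6805

107.68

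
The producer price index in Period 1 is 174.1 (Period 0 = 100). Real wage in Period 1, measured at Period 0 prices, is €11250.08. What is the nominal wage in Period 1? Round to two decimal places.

Nominal = Real × (Index/100) = 11250.08 × (174.1/100)
        = 11250.08 × 1.741 = 19586.3893

19586.39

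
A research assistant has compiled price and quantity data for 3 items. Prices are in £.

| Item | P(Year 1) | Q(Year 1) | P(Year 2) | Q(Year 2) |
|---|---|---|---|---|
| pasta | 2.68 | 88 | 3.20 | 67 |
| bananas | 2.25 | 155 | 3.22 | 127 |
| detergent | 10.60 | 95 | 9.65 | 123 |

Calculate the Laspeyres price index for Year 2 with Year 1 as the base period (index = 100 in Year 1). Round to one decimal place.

106.7

Laspeyres price index uses base-period quantities as weights.
ΣP(Year 2)·Q(Year 1) = 3.20×88 + 3.22×155 + 9.65×95 = 281.6 + 499.1 + 916.75 = 1697.45
ΣP(Year 1)·Q(Year 1) = 2.68×88 + 2.25×155 + 10.60×95 = 235.84 + 348.75 + 1007 = 1591.59
Index = 1697.45 / 1591.59 × 100 = 106.6512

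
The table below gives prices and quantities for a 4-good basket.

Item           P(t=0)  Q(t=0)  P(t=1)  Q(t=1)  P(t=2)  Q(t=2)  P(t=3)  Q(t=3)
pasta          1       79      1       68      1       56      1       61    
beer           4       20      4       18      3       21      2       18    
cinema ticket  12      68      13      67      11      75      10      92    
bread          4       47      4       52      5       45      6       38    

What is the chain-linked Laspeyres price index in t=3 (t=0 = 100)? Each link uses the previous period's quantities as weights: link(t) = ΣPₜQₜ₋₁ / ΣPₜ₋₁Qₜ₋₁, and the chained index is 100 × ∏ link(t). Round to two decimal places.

92.92

Link t=0→t=1:
ΣP(t=1)Q(t=0) = 1×79 + 4×20 + 13×68 + 4×47 = 79 + 80 + 884 + 188 = 1231
ΣP(t=0)Q(t=0) = 1×79 + 4×20 + 12×68 + 4×47 = 79 + 80 + 816 + 188 = 1163
link = 1231/1163 = 1.058469
Link t=1→t=2:
ΣP(t=2)Q(t=1) = 1×68 + 3×18 + 11×67 + 5×52 = 68 + 54 + 737 + 260 = 1119
ΣP(t=1)Q(t=1) = 1×68 + 4×18 + 13×67 + 4×52 = 68 + 72 + 871 + 208 = 1219
link = 1119/1219 = 0.917966
Link t=2→t=3:
ΣP(t=3)Q(t=2) = 1×56 + 2×21 + 10×75 + 6×45 = 56 + 42 + 750 + 270 = 1118
ΣP(t=2)Q(t=2) = 1×56 + 3×21 + 11×75 + 5×45 = 56 + 63 + 825 + 225 = 1169
link = 1118/1169 = 0.956373
Chained index = 100 × 1.058469 × 0.917966 × 0.956373 = 92.9249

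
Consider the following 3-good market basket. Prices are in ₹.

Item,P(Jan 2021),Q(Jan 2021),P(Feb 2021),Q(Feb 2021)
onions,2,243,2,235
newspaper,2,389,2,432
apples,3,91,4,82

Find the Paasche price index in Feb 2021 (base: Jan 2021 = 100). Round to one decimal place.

Paasche price index uses current-period quantities as weights.
ΣP(Feb 2021)·Q(Feb 2021) = 2×235 + 2×432 + 4×82 = 470 + 864 + 328 = 1662
ΣP(Jan 2021)·Q(Feb 2021) = 2×235 + 2×432 + 3×82 = 470 + 864 + 246 = 1580
Index = 1662 / 1580 × 100 = 105.1899

105.2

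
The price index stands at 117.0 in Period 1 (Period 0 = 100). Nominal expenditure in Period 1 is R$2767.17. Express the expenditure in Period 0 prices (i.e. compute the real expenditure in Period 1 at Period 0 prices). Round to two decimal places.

2365.10

Real = Nominal ÷ (Index/100) = 2767.17 ÷ (117.0/100)
     = 2767.17 ÷ 1.170 = 2365.1026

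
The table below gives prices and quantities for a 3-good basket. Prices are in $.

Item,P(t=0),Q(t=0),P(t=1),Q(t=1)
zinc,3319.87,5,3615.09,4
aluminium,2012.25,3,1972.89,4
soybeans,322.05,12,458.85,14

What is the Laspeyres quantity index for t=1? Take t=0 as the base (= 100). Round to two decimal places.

97.50

Laspeyres quantity index uses base-period prices as weights.
ΣP(t=0)·Q(t=1) = 3319.87×4 + 2012.25×4 + 322.05×14 = 13279.48 + 8049 + 4508.7 = 25837.18
ΣP(t=0)·Q(t=0) = 3319.87×5 + 2012.25×3 + 322.05×12 = 16599.35 + 6036.75 + 3864.6 = 26500.7
Index = 25837.18 / 26500.7 × 100 = 97.4962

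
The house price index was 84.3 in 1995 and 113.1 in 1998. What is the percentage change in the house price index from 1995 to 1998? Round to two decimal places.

34.16%

Change = (113.1 − 84.3) / 84.3 × 100
       = 28.8 / 84.3 × 100 = 34.1637%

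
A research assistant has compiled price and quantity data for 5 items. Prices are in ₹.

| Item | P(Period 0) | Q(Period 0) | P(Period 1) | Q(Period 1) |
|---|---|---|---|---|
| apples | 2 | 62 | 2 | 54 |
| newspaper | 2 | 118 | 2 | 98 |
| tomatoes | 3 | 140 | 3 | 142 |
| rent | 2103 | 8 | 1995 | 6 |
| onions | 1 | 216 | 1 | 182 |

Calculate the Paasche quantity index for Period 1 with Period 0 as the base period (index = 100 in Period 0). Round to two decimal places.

Paasche quantity index uses current-period prices as weights.
ΣP(Period 1)·Q(Period 1) = 2×54 + 2×98 + 3×142 + 1995×6 + 1×182 = 108 + 196 + 426 + 11970 + 182 = 12882
ΣP(Period 1)·Q(Period 0) = 2×62 + 2×118 + 3×140 + 1995×8 + 1×216 = 124 + 236 + 420 + 15960 + 216 = 16956
Index = 12882 / 16956 × 100 = 75.9731

75.97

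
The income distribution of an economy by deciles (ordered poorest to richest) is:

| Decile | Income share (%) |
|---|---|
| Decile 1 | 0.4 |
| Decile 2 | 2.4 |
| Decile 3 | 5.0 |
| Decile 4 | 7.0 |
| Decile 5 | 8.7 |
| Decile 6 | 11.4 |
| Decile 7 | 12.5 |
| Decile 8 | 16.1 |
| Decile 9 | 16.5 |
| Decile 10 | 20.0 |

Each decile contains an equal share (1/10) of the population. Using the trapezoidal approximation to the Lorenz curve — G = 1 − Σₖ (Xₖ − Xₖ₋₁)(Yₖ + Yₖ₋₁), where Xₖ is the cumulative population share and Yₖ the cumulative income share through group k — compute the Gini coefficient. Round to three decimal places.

Cumulative income shares Yₖ: 0.0040, 0.0280, 0.0780, 0.1480, 0.2350, 0.3490, 0.4740, 0.6350, 0.8000, 1.0000
Σ (Xₖ−Xₖ₋₁)(Yₖ+Yₖ₋₁) = (1/10)(0.0040+0.0000) + (1/10)(0.0280+0.0040) + (1/10)(0.0780+0.0280) + (1/10)(0.1480+0.0780) + (1/10)(0.2350+0.1480) + (1/10)(0.3490+0.2350) + (1/10)(0.4740+0.3490) + (1/10)(0.6350+0.4740) + (1/10)(0.8000+0.6350) + (1/10)(1.0000+0.8000)
  = 0.0004 + 0.0032 + 0.0106 + 0.0226 + 0.0383 + 0.0584 + 0.0823 + 0.1109 + 0.1435 + 0.1800 = 0.6502
G = 1 − 0.6502 = 0.3498

0.350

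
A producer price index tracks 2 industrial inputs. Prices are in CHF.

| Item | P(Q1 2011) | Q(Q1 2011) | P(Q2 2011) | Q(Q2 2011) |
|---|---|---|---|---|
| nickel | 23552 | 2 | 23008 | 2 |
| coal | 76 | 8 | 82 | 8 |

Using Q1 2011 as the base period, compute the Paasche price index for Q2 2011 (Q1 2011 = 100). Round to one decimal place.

97.8

Paasche price index uses current-period quantities as weights.
ΣP(Q2 2011)·Q(Q2 2011) = 23008×2 + 82×8 = 46016 + 656 = 46672
ΣP(Q1 2011)·Q(Q2 2011) = 23552×2 + 76×8 = 47104 + 608 = 47712
Index = 46672 / 47712 × 100 = 97.8203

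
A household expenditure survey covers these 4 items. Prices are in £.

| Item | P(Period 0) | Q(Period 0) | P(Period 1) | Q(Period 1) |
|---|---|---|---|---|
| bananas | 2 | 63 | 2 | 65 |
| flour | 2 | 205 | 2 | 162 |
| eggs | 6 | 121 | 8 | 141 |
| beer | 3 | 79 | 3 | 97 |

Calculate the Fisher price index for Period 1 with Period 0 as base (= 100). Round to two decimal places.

Laspeyres component (base-period weights):
ΣP(Period 1)Q(Period 0) = 2×63 + 2×205 + 8×121 + 3×79 = 126 + 410 + 968 + 237 = 1741
ΣP(Period 0)Q(Period 0) = 2×63 + 2×205 + 6×121 + 3×79 = 126 + 410 + 726 + 237 = 1499
L = 1741 / 1499 × 100 = 116.1441
Paasche component (current-period weights):
ΣP(Period 1)Q(Period 1) = 2×65 + 2×162 + 8×141 + 3×97 = 130 + 324 + 1128 + 291 = 1873
ΣP(Period 0)Q(Period 1) = 2×65 + 2×162 + 6×141 + 3×97 = 130 + 324 + 846 + 291 = 1591
P = 1873 / 1591 × 100 = 117.7247
Fisher = √(L × P) = √(116.1441 × 117.7247) = 116.9317

116.93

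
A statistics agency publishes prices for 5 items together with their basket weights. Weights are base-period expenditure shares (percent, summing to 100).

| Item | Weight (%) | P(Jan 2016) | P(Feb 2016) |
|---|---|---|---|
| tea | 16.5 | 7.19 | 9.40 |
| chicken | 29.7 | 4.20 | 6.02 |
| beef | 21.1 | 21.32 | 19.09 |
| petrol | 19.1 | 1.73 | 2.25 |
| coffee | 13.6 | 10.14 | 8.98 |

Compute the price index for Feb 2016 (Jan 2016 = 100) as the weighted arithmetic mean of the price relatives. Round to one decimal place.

119.9

tea: 16.5 × (9.40/7.19) = 16.5 × 1.307371 = 21.5716
chicken: 29.7 × (6.02/4.20) = 29.7 × 1.433333 = 42.5700
beef: 21.1 × (19.09/21.32) = 21.1 × 0.895403 = 18.8930
petrol: 19.1 × (2.25/1.73) = 19.1 × 1.300578 = 24.8410
coffee: 13.6 × (8.98/10.14) = 13.6 × 0.885602 = 12.0442
Index = Σ wᵢ·(p₁ᵢ/p₀ᵢ) = 21.5716 + 42.5700 + 18.8930 + 24.8410 + 12.0442 = 119.9199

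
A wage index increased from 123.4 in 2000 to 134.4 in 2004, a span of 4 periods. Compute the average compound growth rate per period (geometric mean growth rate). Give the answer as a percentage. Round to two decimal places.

2.16%

Growth factor = (134.4/123.4)^(1/4) = (1.089141)^(1/4) = 1.021577
Growth rate = 1.021577 − 1 = 0.021577 = 2.1577%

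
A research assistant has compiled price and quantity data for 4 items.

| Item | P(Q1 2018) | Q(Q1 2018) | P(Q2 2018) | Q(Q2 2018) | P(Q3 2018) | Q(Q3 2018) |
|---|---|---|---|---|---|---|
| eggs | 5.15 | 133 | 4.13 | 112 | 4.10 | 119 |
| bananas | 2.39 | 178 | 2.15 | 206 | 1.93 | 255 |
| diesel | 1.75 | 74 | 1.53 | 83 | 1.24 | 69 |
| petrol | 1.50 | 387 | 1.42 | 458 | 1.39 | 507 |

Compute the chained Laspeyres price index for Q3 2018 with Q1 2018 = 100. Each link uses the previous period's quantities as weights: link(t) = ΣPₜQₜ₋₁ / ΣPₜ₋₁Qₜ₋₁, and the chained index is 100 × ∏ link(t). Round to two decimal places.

Link Q1 2018→Q2 2018:
ΣP(Q2 2018)Q(Q1 2018) = 4.13×133 + 2.15×178 + 1.53×74 + 1.42×387 = 549.29 + 382.7 + 113.22 + 549.54 = 1594.75
ΣP(Q1 2018)Q(Q1 2018) = 5.15×133 + 2.39×178 + 1.75×74 + 1.50×387 = 684.95 + 425.42 + 129.5 + 580.5 = 1820.37
link = 1594.75/1820.37 = 0.876058
Link Q2 2018→Q3 2018:
ΣP(Q3 2018)Q(Q2 2018) = 4.10×112 + 1.93×206 + 1.24×83 + 1.39×458 = 459.2 + 397.58 + 102.92 + 636.62 = 1596.32
ΣP(Q2 2018)Q(Q2 2018) = 4.13×112 + 2.15×206 + 1.53×83 + 1.42×458 = 462.56 + 442.9 + 126.99 + 650.36 = 1682.81
link = 1596.32/1682.81 = 0.948604
Chained index = 100 × 0.876058 × 0.948604 = 83.1032

83.10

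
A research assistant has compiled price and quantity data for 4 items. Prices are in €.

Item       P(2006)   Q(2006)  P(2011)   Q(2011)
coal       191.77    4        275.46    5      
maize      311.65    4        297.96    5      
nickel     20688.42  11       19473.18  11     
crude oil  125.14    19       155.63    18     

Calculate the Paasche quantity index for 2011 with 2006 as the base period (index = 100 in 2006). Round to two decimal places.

Paasche quantity index uses current-period prices as weights.
ΣP(2011)·Q(2011) = 275.46×5 + 297.96×5 + 19473.18×11 + 155.63×18 = 1377.3 + 1489.8 + 214204.98 + 2801.34 = 219873.42
ΣP(2011)·Q(2006) = 275.46×4 + 297.96×4 + 19473.18×11 + 155.63×19 = 1101.84 + 1191.84 + 214204.98 + 2956.97 = 219455.63
Index = 219873.42 / 219455.63 × 100 = 100.1904

100.19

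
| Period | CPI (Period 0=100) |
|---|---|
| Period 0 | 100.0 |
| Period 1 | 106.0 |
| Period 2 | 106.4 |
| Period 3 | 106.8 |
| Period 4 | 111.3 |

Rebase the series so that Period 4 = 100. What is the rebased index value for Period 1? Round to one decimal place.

Rebased(Period 1) = 106.0 / 111.3 × 100 = 95.2381

95.2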